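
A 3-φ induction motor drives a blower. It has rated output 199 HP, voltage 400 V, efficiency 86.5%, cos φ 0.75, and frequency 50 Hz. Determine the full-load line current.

330 A

P_out = 199 × 746 = 148454 W
P_in = P_out / η = 148454 / 0.865 = 171623 W
I_L = P_in / (√3·V_L·cosφ) = 171623 / (1.732 × 400 × 0.75) = 330 A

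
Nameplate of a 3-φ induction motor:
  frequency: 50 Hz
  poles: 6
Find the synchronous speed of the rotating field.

n_s = 120f/p = 120×50/6 = 1000 rpm

1000 rpm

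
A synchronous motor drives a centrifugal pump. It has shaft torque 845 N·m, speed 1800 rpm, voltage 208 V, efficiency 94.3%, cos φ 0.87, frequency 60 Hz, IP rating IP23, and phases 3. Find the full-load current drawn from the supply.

ω = 2π×1800/60 = 188.5 rad/s; P_out = τω = 845 × 188.5 = 159283 W
P_in = P_out / η = 159283 / 0.943 = 168911 W
I_L = P_in / (√3·V_L·cosφ) = 168911 / (1.732 × 208 × 0.87) = 539 A

539 A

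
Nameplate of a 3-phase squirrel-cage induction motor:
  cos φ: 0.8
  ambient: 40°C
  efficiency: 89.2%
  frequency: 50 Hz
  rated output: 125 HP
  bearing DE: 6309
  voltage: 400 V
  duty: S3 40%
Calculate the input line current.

P_out = 125 × 746 = 93250 W
P_in = P_out / η = 93250 / 0.892 = 104540 W
I_L = P_in / (√3·V_L·cosφ) = 104540 / (1.732 × 400 × 0.8) = 189 A

189 A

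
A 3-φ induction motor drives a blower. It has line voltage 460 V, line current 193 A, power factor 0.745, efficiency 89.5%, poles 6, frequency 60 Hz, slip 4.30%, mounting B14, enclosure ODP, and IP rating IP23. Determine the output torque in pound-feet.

629 lb·ft

P_in = √3·V·I·cosφ = 1.732 × 460 × 193 × 0.745 = 114556 W
P_out = η·P_in = 0.895 × 114556 = 102528 W
n_s = 120×60/6 = 1200 rpm; n = 1200×(1−0.043) = 1148 rpm
ω = 2π×1148/60 = 120.2 rad/s
τ = P_out/ω = 102528/120.2 = 853 N·m
In lb·ft: 853/1.356 = 629 lb·ft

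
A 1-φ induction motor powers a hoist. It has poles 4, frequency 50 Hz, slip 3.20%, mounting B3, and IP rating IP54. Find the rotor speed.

1452 rpm

n_s = 120f/p = 120×50/4 = 1500 rpm
n = n_s(1 − s) = 1500 × (1 − 0.032) = 1452 rpm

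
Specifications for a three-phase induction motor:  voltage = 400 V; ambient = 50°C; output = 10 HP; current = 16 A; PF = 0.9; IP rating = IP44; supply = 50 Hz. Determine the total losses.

P_in = √3·V·I·cosφ = 1.732×400×16×0.9 = 9976 W
P_out = 10×746 = 7460 W
Losses = P_in − P_out = 9976 − 7460 = 2516 W

2.52 kW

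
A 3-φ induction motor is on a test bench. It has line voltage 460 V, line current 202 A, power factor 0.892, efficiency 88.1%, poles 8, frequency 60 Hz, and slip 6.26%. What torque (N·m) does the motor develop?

1430 N·m

P_in = √3·V·I·cosφ = 1.732 × 460 × 202 × 0.892 = 143556 W
P_out = η·P_in = 0.881 × 143556 = 126473 W
n_s = 120×60/8 = 900 rpm; n = 900×(1−0.0626) = 844 rpm
ω = 2π×844/60 = 88.38 rad/s
τ = P_out/ω = 126473/88.38 = 1430 N·m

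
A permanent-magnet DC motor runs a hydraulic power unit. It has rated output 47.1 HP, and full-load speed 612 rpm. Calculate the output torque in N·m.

P_out = 47.1 × 746 = 35137 W
ω = 2π × 612/60 = 64.09 rad/s
τ = P_out/ω = 35137/64.09 = 548 N·m

548 N·m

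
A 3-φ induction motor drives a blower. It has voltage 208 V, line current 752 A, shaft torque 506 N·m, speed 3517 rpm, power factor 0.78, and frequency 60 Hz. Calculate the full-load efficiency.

ω = 2π × 3517/60 = 368.3 rad/s; P_out = τω = 506 × 368.3 = 186360 W
P_in = √3·V_L·I_L·cosφ = 1.732 × 208 × 752 × 0.78 = 211312 W
η = P_out / P_in = 186360 / 211312 = 0.882 = 88.2%

88.2 %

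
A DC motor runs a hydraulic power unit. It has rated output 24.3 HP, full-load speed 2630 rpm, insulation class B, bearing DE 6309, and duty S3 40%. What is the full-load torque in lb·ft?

P_out = 24.3 × 746 = 18128 W
ω = 2π × 2630/60 = 275.4 rad/s
τ = P_out/ω = 18128/275.4 = 65.82 N·m
In lb·ft: 65.82/1.356 = 48.5 lb·ft

48.5 lb·ft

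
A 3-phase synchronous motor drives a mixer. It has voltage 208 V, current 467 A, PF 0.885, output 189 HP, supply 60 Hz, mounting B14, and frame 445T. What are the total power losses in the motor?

7.9 kW

P_in = √3·V·I·cosφ = 1.732×208×467×0.885 = 148892 W
P_out = 189×746 = 140994 W
Losses = P_in − P_out = 148892 − 140994 = 7898 W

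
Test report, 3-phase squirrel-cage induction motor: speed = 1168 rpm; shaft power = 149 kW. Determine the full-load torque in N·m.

1220 N·m

ω = 2π × 1168/60 = 122.3 rad/s
τ = P/ω = 149000/122.3 = 1220 N·m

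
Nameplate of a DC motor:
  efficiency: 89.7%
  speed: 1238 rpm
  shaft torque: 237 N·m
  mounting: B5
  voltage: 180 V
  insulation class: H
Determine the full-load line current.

ω = 2π×1238/60 = 129.6 rad/s; P_out = τω = 237 × 129.6 = 30715 W
P_in = P_out / η = 30715 / 0.897 = 34242 W
I = P_in / V = 34242 / 180 = 190 A

190 A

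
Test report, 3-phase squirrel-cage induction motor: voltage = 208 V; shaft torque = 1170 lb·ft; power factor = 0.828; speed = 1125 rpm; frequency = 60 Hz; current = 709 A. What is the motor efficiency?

88.4 %

τ = 1170 lb·ft × 1.356 = 1587 N·m
ω = 2π × 1125/60 = 117.8 rad/s; P_out = τω = 1587 × 117.8 = 186949 W
P_in = √3·V_L·I_L·cosφ = 1.732 × 208 × 709 × 0.828 = 211489 W
η = P_out / P_in = 186949 / 211489 = 0.884 = 88.4%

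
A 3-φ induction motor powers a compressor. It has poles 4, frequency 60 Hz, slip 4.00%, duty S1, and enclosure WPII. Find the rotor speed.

1728 rpm

n_s = 120f/p = 120×60/4 = 1800 rpm
n = n_s(1 − s) = 1800 × (1 − 0.04) = 1728 rpm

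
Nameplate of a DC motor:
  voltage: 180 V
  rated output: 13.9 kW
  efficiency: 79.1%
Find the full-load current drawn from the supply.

97.6 A

P_out = 13.9 kW = 13900 W
P_in = P_out / η = 13900 / 0.791 = 17573 W
I = P_in / V = 17573 / 180 = 97.6 A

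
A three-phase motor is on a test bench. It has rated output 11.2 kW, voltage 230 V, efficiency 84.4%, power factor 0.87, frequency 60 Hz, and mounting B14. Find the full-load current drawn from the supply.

P_out = 11.2 kW = 11200 W
P_in = P_out / η = 11200 / 0.844 = 13270 W
I_L = P_in / (√3·V_L·cosφ) = 13270 / (1.732 × 230 × 0.87) = 38.3 A

38.3 A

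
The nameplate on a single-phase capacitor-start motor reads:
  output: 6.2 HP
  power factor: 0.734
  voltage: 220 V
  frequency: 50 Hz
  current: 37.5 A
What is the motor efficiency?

76.4 %

P_out = 6.2 × 746 = 4625 W
P_in = V·I·cosφ = 220 × 37.5 × 0.734 = 6056 W
η = P_out / P_in = 4625 / 6056 = 0.764 = 76.4%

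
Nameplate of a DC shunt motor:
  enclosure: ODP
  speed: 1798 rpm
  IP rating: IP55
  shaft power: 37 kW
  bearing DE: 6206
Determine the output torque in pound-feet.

145 lb·ft

ω = 2π × 1798/60 = 188.3 rad/s
τ = P/ω = 37000/188.3 = 196.5 N·m
In lb·ft: 196.5/1.356 = 145 lb·ft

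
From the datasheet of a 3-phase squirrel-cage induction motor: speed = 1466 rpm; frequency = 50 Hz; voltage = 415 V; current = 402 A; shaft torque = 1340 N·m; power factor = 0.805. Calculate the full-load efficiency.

88.4 %

ω = 2π × 1466/60 = 153.5 rad/s; P_out = τω = 1340 × 153.5 = 205690 W
P_in = √3·V_L·I_L·cosφ = 1.732 × 415 × 402 × 0.805 = 232604 W
η = P_out / P_in = 205690 / 232604 = 0.884 = 88.4%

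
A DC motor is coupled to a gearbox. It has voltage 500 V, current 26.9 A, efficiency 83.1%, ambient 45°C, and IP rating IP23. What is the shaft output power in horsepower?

P_in = V·I = 500 × 26.9 = 13450 W
P_out = η·P_in = 0.831 × 13450 = 11177 W
= 11177/746 = 15 HP

15 HP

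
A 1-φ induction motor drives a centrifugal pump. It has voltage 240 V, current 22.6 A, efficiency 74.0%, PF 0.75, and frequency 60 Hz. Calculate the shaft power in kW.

3.01 kW

P_in = V·I·cosφ = 240 × 22.6 × 0.75 = 4068 W
P_out = η·P_in = 0.74 × 4068 = 3010 W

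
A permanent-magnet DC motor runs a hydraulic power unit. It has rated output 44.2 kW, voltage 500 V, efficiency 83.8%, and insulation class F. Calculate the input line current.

105 A

P_out = 44.2 kW = 44200 W
P_in = P_out / η = 44200 / 0.838 = 52745 W
I = P_in / V = 52745 / 500 = 105 A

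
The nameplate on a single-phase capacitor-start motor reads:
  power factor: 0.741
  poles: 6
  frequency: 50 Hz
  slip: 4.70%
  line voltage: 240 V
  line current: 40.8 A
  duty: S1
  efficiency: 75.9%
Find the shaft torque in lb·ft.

40.7 lb·ft

P_in = V·I·cosφ = 240 × 40.8 × 0.741 = 7256 W
P_out = η·P_in = 0.759 × 7256 = 5507 W
n_s = 120×50/6 = 1000 rpm; n = 1000×(1−0.047) = 953 rpm
ω = 2π×953/60 = 99.8 rad/s
τ = P_out/ω = 5507/99.8 = 55.18 N·m
In lb·ft: 55.18/1.356 = 40.7 lb·ft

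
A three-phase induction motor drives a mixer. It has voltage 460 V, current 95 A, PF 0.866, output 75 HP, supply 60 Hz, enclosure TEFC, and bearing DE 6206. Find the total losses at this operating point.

P_in = √3·V·I·cosφ = 1.732×460×95×0.866 = 65546 W
P_out = 75×746 = 55950 W
Losses = P_in − P_out = 65546 − 55950 = 9596 W

9.6 kW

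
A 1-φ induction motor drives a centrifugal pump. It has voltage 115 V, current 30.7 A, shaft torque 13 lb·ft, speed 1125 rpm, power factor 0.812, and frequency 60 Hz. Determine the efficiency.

72.4 %

τ = 13 lb·ft × 1.356 = 17.63 N·m
ω = 2π × 1125/60 = 117.8 rad/s; P_out = τω = 17.63 × 117.8 = 2077 W
P_in = V·I·cosφ = 115 × 30.7 × 0.812 = 2867 W
η = P_out / P_in = 2077 / 2867 = 0.724 = 72.4%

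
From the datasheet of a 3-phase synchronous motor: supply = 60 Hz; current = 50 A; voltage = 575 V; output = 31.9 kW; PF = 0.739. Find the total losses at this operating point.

4.9 kW

P_in = √3·V·I·cosφ = 1.732×575×50×0.739 = 36799 W
P_out = 31900 W
Losses = P_in − P_out = 36799 − 31900 = 4899 W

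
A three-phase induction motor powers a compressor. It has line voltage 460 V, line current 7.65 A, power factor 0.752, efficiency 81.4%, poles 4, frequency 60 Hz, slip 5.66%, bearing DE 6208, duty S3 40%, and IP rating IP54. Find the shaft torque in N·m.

P_in = √3·V·I·cosφ = 1.732 × 460 × 7.65 × 0.752 = 4583 W
P_out = η·P_in = 0.814 × 4583 = 3731 W
n_s = 120×60/4 = 1800 rpm; n = 1800×(1−0.0566) = 1698 rpm
ω = 2π×1698/60 = 177.8 rad/s
τ = P_out/ω = 3731/177.8 = 21 N·m

21 N·m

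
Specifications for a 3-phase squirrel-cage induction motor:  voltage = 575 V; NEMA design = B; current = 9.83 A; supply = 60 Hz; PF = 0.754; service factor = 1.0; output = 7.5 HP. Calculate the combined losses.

P_in = √3·V·I·cosφ = 1.732×575×9.83×0.754 = 7381 W
P_out = 7.5×746 = 5595 W
Losses = P_in − P_out = 7381 − 5595 = 1786 W

1790 W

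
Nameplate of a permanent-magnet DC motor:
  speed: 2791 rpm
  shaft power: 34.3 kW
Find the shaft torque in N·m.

117 N·m

ω = 2π × 2791/60 = 292.3 rad/s
τ = P/ω = 34300/292.3 = 117 N·m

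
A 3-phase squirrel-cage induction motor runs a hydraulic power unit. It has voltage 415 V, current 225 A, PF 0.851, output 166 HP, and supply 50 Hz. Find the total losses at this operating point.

13.8 kW

P_in = √3·V·I·cosφ = 1.732×415×225×0.851 = 137628 W
P_out = 166×746 = 123836 W
Losses = P_in − P_out = 137628 − 123836 = 13792 W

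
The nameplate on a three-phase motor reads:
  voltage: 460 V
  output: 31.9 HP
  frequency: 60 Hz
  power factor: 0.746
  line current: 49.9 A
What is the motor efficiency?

80.2 %

P_out = 31.9 × 746 = 23797 W
P_in = √3·V_L·I_L·cosφ = 1.732 × 460 × 49.9 × 0.746 = 29658 W
η = P_out / P_in = 23797 / 29658 = 0.802 = 80.2%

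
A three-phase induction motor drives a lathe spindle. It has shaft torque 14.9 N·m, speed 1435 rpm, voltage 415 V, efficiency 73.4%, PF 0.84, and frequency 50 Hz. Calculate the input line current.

5.05 A

ω = 2π×1435/60 = 150.3 rad/s; P_out = τω = 14.9 × 150.3 = 2239 W
P_in = P_out / η = 2239 / 0.734 = 3050 W
I_L = P_in / (√3·V_L·cosφ) = 3050 / (1.732 × 415 × 0.84) = 5.05 A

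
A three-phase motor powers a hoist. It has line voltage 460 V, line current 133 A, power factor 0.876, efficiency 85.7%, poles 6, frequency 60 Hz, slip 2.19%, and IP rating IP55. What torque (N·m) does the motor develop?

647 N·m

P_in = √3·V·I·cosφ = 1.732 × 460 × 133 × 0.876 = 92824 W
P_out = η·P_in = 0.857 × 92824 = 79550 W
n_s = 120×60/6 = 1200 rpm; n = 1200×(1−0.0219) = 1174 rpm
ω = 2π×1174/60 = 122.9 rad/s
τ = P_out/ω = 79550/122.9 = 647 N·m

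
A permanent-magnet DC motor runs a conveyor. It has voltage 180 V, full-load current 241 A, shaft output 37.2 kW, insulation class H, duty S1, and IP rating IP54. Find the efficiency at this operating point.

P_out = 37.2 kW = 37200 W
P_in = V·I = 180 × 241 = 43380 W
η = P_out / P_in = 37200 / 43380 = 0.858 = 85.8%

85.8 %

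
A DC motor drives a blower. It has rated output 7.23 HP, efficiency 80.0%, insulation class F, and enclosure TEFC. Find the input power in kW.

P_out = 7.23 × 746 = 5394 W
P_in = P_out/η = 5394/0.8 = 6743 W = 6.74 kW

6.74 kW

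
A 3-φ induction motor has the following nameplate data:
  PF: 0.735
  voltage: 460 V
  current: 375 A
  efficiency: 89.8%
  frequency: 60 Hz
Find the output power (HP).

P_in = √3·V·I·cosφ = 1.732 × 460 × 375 × 0.735 = 219596 W
P_out = η·P_in = 0.898 × 219596 = 197197 W
= 197197/746 = 264 HP

264 HP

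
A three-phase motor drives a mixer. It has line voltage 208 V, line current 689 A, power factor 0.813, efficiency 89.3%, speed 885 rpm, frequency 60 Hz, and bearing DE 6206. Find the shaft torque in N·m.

1940 N·m

P_in = √3·V·I·cosφ = 1.732 × 208 × 689 × 0.813 = 201800 W
P_out = η·P_in = 0.893 × 201800 = 180207 W
n = 885 rpm
ω = 2π×885/60 = 92.68 rad/s
τ = P_out/ω = 180207/92.68 = 1940 N·m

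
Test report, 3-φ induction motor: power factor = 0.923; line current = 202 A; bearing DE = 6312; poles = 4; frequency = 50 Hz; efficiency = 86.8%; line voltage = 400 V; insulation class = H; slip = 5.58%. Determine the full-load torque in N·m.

P_in = √3·V·I·cosφ = 1.732 × 400 × 202 × 0.923 = 129170 W
P_out = η·P_in = 0.868 × 129170 = 112120 W
n_s = 120×50/4 = 1500 rpm; n = 1500×(1−0.0558) = 1416 rpm
ω = 2π×1416/60 = 148.3 rad/s
τ = P_out/ω = 112120/148.3 = 756 N·m

756 N·m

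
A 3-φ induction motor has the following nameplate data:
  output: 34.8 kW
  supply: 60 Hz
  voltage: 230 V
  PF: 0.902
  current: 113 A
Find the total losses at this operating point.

5.8 kW

P_in = √3·V·I·cosφ = 1.732×230×113×0.902 = 40603 W
P_out = 34800 W
Losses = P_in − P_out = 40603 − 34800 = 5803 W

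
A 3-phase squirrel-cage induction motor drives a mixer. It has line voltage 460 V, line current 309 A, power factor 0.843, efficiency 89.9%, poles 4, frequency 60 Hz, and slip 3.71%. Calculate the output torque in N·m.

P_in = √3·V·I·cosφ = 1.732 × 460 × 309 × 0.843 = 207535 W
P_out = η·P_in = 0.899 × 207535 = 186574 W
n_s = 120×60/4 = 1800 rpm; n = 1800×(1−0.0371) = 1733 rpm
ω = 2π×1733/60 = 181.5 rad/s
τ = P_out/ω = 186574/181.5 = 1030 N·m

1030 N·m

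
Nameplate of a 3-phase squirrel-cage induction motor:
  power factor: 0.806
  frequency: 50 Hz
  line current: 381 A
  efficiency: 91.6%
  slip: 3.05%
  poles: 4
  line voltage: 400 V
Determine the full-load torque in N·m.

P_in = √3·V·I·cosφ = 1.732 × 400 × 381 × 0.806 = 212749 W
P_out = η·P_in = 0.916 × 212749 = 194878 W
n_s = 120×50/4 = 1500 rpm; n = 1500×(1−0.0305) = 1454 rpm
ω = 2π×1454/60 = 152.3 rad/s
τ = P_out/ω = 194878/152.3 = 1280 N·m

1280 N·m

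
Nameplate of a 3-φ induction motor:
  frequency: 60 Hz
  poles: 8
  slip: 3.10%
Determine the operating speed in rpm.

n_s = 120f/p = 120×60/8 = 900 rpm
n = n_s(1 − s) = 900 × (1 − 0.031) = 872 rpm

872 rpm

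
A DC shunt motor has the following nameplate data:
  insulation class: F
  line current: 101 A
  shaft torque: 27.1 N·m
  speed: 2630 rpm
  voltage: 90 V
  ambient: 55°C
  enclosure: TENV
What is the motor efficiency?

82.1 %

ω = 2π × 2630/60 = 275.4 rad/s; P_out = τω = 27.1 × 275.4 = 7463 W
P_in = V·I = 90 × 101 = 9090 W
η = P_out / P_in = 7463 / 9090 = 0.821 = 82.1%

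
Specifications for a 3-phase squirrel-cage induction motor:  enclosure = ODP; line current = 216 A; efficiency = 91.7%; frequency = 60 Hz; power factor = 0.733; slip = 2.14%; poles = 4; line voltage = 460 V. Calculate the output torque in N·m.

P_in = √3·V·I·cosφ = 1.732 × 460 × 216 × 0.733 = 126143 W
P_out = η·P_in = 0.917 × 126143 = 115673 W
n_s = 120×60/4 = 1800 rpm; n = 1800×(1−0.0214) = 1761 rpm
ω = 2π×1761/60 = 184.4 rad/s
τ = P_out/ω = 115673/184.4 = 627 N·m

627 N·m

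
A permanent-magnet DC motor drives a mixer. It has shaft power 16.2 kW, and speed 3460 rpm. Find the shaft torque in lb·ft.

ω = 2π × 3460/60 = 362.3 rad/s
τ = P/ω = 16200/362.3 = 44.71 N·m
In lb·ft: 44.71/1.356 = 33 lb·ft

33 lb·ft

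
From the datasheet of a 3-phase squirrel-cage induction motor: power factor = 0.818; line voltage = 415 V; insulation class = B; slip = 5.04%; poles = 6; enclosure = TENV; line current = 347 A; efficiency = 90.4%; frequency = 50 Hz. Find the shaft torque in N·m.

1850 N·m

P_in = √3·V·I·cosφ = 1.732 × 415 × 347 × 0.818 = 204023 W
P_out = η·P_in = 0.904 × 204023 = 184437 W
n_s = 120×50/6 = 1000 rpm; n = 1000×(1−0.0504) = 950 rpm
ω = 2π×950/60 = 99.48 rad/s
τ = P_out/ω = 184437/99.48 = 1850 N·m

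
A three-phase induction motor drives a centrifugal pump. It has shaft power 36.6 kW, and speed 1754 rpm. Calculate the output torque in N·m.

199 N·m

ω = 2π × 1754/60 = 183.7 rad/s
τ = P/ω = 36600/183.7 = 199 N·m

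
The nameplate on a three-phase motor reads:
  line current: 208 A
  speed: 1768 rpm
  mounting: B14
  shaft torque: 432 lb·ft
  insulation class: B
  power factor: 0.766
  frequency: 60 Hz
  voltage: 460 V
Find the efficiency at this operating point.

τ = 432 lb·ft × 1.356 = 585.8 N·m
ω = 2π × 1768/60 = 185.1 rad/s; P_out = τω = 585.8 × 185.1 = 108432 W
P_in = √3·V_L·I_L·cosφ = 1.732 × 460 × 208 × 0.766 = 126940 W
η = P_out / P_in = 108432 / 126940 = 0.854 = 85.4%

85.4 %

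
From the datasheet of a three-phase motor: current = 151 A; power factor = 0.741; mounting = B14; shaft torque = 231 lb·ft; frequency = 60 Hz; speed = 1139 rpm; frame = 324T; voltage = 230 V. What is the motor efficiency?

τ = 231 lb·ft × 1.356 = 313.2 N·m
ω = 2π × 1139/60 = 119.3 rad/s; P_out = τω = 313.2 × 119.3 = 37365 W
P_in = √3·V_L·I_L·cosφ = 1.732 × 230 × 151 × 0.741 = 44573 W
η = P_out / P_in = 37365 / 44573 = 0.838 = 83.8%

83.8 %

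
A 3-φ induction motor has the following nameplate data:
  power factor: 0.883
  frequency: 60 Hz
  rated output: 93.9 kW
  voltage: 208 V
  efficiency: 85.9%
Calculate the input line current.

P_out = 93.9 kW = 93900 W
P_in = P_out / η = 93900 / 0.859 = 109313 W
I_L = P_in / (√3·V_L·cosφ) = 109313 / (1.732 × 208 × 0.883) = 344 A

344 A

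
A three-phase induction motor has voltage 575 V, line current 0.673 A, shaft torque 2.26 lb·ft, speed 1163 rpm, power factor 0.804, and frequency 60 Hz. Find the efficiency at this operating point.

τ = 2.26 lb·ft × 1.356 = 3.065 N·m
ω = 2π × 1163/60 = 121.8 rad/s; P_out = τω = 3.065 × 121.8 = 373 W
P_in = √3·V_L·I_L·cosφ = 1.732 × 575 × 0.673 × 0.804 = 539 W
η = P_out / P_in = 373 / 539 = 0.692 = 69.2%

69.2 %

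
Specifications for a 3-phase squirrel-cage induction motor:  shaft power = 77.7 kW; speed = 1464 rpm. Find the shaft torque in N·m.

507 N·m

ω = 2π × 1464/60 = 153.3 rad/s
τ = P/ω = 77700/153.3 = 507 N·m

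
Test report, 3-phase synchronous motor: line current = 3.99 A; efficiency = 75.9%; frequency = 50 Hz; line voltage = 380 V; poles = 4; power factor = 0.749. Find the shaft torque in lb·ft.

7.01 lb·ft

P_in = √3·V·I·cosφ = 1.732 × 380 × 3.99 × 0.749 = 1967 W
P_out = η·P_in = 0.759 × 1967 = 1493 W
n = n_s = 120×50/4 = 1500 rpm (synchronous)
ω = 2π×1500/60 = 157.1 rad/s
τ = P_out/ω = 1493/157.1 = 9.504 N·m
In lb·ft: 9.504/1.356 = 7.01 lb·ft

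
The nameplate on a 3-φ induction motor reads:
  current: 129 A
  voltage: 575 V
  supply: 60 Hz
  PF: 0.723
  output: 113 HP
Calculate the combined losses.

P_in = √3·V·I·cosφ = 1.732×575×129×0.723 = 92885 W
P_out = 113×746 = 84298 W
Losses = P_in − P_out = 92885 − 84298 = 8587 W

8590 W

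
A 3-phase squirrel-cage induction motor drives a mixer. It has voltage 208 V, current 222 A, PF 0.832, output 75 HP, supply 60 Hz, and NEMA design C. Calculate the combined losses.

P_in = √3·V·I·cosφ = 1.732×208×222×0.832 = 66541 W
P_out = 75×746 = 55950 W
Losses = P_in − P_out = 66541 − 55950 = 10591 W

10600 W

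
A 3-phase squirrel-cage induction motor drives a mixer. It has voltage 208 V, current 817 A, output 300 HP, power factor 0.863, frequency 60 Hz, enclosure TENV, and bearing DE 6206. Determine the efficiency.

88.1 %

P_out = 300 × 746 = 223800 W
P_in = √3·V_L·I_L·cosφ = 1.732 × 208 × 817 × 0.863 = 254006 W
η = P_out / P_in = 223800 / 254006 = 0.881 = 88.1%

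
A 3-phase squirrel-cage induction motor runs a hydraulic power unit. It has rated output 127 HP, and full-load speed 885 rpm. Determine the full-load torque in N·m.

1020 N·m

P_out = 127 × 746 = 94742 W
ω = 2π × 885/60 = 92.68 rad/s
τ = P_out/ω = 94742/92.68 = 1020 N·m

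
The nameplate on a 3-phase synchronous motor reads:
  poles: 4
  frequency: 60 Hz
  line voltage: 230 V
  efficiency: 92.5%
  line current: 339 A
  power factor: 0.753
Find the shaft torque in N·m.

499 N·m

P_in = √3·V·I·cosφ = 1.732 × 230 × 339 × 0.753 = 101688 W
P_out = η·P_in = 0.925 × 101688 = 94061 W
n = n_s = 120×60/4 = 1800 rpm (synchronous)
ω = 2π×1800/60 = 188.5 rad/s
τ = P_out/ω = 94061/188.5 = 499 N·m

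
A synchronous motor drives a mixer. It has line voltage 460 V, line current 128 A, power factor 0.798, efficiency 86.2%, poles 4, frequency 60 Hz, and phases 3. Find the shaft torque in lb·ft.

274 lb·ft

P_in = √3·V·I·cosφ = 1.732 × 460 × 128 × 0.798 = 81380 W
P_out = η·P_in = 0.862 × 81380 = 70150 W
n = n_s = 120×60/4 = 1800 rpm (synchronous)
ω = 2π×1800/60 = 188.5 rad/s
τ = P_out/ω = 70150/188.5 = 372.1 N·m
In lb·ft: 372.1/1.356 = 274 lb·ft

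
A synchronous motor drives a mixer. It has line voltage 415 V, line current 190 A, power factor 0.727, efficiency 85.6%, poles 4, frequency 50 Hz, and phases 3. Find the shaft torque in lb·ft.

399 lb·ft

P_in = √3·V·I·cosφ = 1.732 × 415 × 190 × 0.727 = 99285 W
P_out = η·P_in = 0.856 × 99285 = 84988 W
n = n_s = 120×50/4 = 1500 rpm (synchronous)
ω = 2π×1500/60 = 157.1 rad/s
τ = P_out/ω = 84988/157.1 = 541 N·m
In lb·ft: 541/1.356 = 399 lb·ft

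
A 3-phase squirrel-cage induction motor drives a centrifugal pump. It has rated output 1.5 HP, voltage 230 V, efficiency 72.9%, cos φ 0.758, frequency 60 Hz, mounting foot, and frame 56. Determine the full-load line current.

5.08 A

P_out = 1.5 × 746 = 1119 W
P_in = P_out / η = 1119 / 0.729 = 1535 W
I_L = P_in / (√3·V_L·cosφ) = 1535 / (1.732 × 230 × 0.758) = 5.08 A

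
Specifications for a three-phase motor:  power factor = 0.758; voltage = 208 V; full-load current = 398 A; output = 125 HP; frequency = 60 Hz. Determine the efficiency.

85.8 %

P_out = 125 × 746 = 93250 W
P_in = √3·V_L·I_L·cosφ = 1.732 × 208 × 398 × 0.758 = 108683 W
η = P_out / P_in = 93250 / 108683 = 0.858 = 85.8%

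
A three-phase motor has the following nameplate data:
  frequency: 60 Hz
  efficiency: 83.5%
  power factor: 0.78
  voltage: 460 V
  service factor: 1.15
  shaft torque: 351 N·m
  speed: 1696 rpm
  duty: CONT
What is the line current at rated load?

120 A

ω = 2π×1696/60 = 177.6 rad/s; P_out = τω = 351 × 177.6 = 62338 W
P_in = P_out / η = 62338 / 0.835 = 74656 W
I_L = P_in / (√3·V_L·cosφ) = 74656 / (1.732 × 460 × 0.78) = 120 A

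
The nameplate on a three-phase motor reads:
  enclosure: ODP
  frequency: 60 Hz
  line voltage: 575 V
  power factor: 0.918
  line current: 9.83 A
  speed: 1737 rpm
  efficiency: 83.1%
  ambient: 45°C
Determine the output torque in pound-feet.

P_in = √3·V·I·cosφ = 1.732 × 575 × 9.83 × 0.918 = 8987 W
P_out = η·P_in = 0.831 × 8987 = 7468 W
n = 1737 rpm
ω = 2π×1737/60 = 181.9 rad/s
τ = P_out/ω = 7468/181.9 = 41.06 N·m
In lb·ft: 41.06/1.356 = 30.3 lb·ft

30.3 lb·ft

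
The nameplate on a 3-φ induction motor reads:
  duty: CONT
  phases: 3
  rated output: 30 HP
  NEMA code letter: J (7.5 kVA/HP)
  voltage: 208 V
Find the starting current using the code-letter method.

S_LR = 7.5 × 30 = 225 kVA
I_LR = S_LR/(√3·V_L) = 225000/(1.732×208) = 625 A

625 A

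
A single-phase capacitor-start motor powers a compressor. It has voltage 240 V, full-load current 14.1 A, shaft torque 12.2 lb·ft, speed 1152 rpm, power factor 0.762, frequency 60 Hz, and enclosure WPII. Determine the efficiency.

77.4 %

τ = 12.2 lb·ft × 1.356 = 16.54 N·m
ω = 2π × 1152/60 = 120.6 rad/s; P_out = τω = 16.54 × 120.6 = 1995 W
P_in = V·I·cosφ = 240 × 14.1 × 0.762 = 2579 W
η = P_out / P_in = 1995 / 2579 = 0.774 = 77.4%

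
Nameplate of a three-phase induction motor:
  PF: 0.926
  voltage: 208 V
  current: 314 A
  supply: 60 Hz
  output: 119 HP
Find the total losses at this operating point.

P_in = √3·V·I·cosφ = 1.732×208×314×0.926 = 104749 W
P_out = 119×746 = 88774 W
Losses = P_in − P_out = 104749 − 88774 = 15975 W

16000 W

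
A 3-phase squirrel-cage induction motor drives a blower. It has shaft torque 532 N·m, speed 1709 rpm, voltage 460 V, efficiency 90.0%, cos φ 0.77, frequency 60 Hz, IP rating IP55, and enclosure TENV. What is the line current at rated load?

172 A

ω = 2π×1709/60 = 179 rad/s; P_out = τω = 532 × 179 = 95228 W
P_in = P_out / η = 95228 / 0.900 = 105809 W
I_L = P_in / (√3·V_L·cosφ) = 105809 / (1.732 × 460 × 0.77) = 172 A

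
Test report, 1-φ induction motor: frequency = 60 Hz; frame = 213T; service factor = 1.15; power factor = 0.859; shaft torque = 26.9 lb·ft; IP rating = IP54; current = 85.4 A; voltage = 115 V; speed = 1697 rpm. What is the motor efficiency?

76.8 %

τ = 26.9 lb·ft × 1.356 = 36.48 N·m
ω = 2π × 1697/60 = 177.7 rad/s; P_out = τω = 36.48 × 177.7 = 6482 W
P_in = V·I·cosφ = 115 × 85.4 × 0.859 = 8436 W
η = P_out / P_in = 6482 / 8436 = 0.768 = 76.8%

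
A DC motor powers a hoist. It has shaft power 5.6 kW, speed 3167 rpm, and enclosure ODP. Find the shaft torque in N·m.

16.9 N·m

ω = 2π × 3167/60 = 331.6 rad/s
τ = P/ω = 5600/331.6 = 16.9 N·m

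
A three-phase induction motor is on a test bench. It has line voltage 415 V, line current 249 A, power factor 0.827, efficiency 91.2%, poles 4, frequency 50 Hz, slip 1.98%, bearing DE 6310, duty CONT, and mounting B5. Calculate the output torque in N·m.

877 N·m

P_in = √3·V·I·cosφ = 1.732 × 415 × 249 × 0.827 = 148013 W
P_out = η·P_in = 0.912 × 148013 = 134988 W
n_s = 120×50/4 = 1500 rpm; n = 1500×(1−0.0198) = 1470 rpm
ω = 2π×1470/60 = 153.9 rad/s
τ = P_out/ω = 134988/153.9 = 877 N·m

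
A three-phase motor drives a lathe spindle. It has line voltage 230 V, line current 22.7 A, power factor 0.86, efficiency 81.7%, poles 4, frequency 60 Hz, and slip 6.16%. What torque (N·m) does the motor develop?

35.9 N·m

P_in = √3·V·I·cosφ = 1.732 × 230 × 22.7 × 0.86 = 7777 W
P_out = η·P_in = 0.817 × 7777 = 6354 W
n_s = 120×60/4 = 1800 rpm; n = 1800×(1−0.0616) = 1689 rpm
ω = 2π×1689/60 = 176.9 rad/s
τ = P_out/ω = 6354/176.9 = 35.9 N·m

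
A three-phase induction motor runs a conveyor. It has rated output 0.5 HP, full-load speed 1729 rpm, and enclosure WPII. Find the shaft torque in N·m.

P_out = 0.5 × 746 = 373 W
ω = 2π × 1729/60 = 181.1 rad/s
τ = P_out/ω = 373/181.1 = 2.06 N·m

2.06 N·m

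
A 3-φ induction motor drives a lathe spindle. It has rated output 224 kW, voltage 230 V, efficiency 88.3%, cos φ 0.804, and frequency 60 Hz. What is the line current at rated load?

P_out = 224 kW = 224000 W
P_in = P_out / η = 224000 / 0.883 = 253681 W
I_L = P_in / (√3·V_L·cosφ) = 253681 / (1.732 × 230 × 0.804) = 792 A

792 A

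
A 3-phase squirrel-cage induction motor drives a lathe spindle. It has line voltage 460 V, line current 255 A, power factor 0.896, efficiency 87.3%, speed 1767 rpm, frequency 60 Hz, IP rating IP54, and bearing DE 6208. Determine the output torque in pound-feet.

633 lb·ft

P_in = √3·V·I·cosφ = 1.732 × 460 × 255 × 0.896 = 182035 W
P_out = η·P_in = 0.873 × 182035 = 158917 W
n = 1767 rpm
ω = 2π×1767/60 = 185 rad/s
τ = P_out/ω = 158917/185 = 859 N·m
In lb·ft: 859/1.356 = 633 lb·ft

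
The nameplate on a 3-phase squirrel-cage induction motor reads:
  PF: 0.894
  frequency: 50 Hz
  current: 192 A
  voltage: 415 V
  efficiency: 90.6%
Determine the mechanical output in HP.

P_in = √3·V·I·cosφ = 1.732 × 415 × 192 × 0.894 = 123377 W
P_out = η·P_in = 0.906 × 123377 = 111780 W
= 111780/746 = 150 HP

150 HP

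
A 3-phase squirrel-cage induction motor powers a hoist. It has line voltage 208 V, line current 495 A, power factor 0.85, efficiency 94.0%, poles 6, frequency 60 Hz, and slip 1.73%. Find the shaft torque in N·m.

P_in = √3·V·I·cosφ = 1.732 × 208 × 495 × 0.85 = 151578 W
P_out = η·P_in = 0.94 × 151578 = 142483 W
n_s = 120×60/6 = 1200 rpm; n = 1200×(1−0.0173) = 1179 rpm
ω = 2π×1179/60 = 123.5 rad/s
τ = P_out/ω = 142483/123.5 = 1150 N·m

1150 N·m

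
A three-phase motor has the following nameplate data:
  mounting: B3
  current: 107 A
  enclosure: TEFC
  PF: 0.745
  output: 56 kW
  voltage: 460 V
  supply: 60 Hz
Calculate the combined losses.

7510 W

P_in = √3·V·I·cosφ = 1.732×460×107×0.745 = 63511 W
P_out = 56000 W
Losses = P_in − P_out = 63511 − 56000 = 7511 W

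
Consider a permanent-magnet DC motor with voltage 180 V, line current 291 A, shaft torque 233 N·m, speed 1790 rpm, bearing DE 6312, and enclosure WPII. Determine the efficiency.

ω = 2π × 1790/60 = 187.4 rad/s; P_out = τω = 233 × 187.4 = 43664 W
P_in = V·I = 180 × 291 = 52380 W
η = P_out / P_in = 43664 / 52380 = 0.834 = 83.4%

83.4 %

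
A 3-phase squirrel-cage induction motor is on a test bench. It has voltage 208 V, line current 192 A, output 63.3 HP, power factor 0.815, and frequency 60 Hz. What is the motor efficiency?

83.8 %

P_out = 63.3 × 746 = 47222 W
P_in = √3·V_L·I_L·cosφ = 1.732 × 208 × 192 × 0.815 = 56373 W
η = P_out / P_in = 47222 / 56373 = 0.838 = 83.8%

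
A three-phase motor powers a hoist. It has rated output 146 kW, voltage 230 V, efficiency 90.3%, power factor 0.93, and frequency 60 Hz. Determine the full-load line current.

P_out = 146 kW = 146000 W
P_in = P_out / η = 146000 / 0.903 = 161683 W
I_L = P_in / (√3·V_L·cosφ) = 161683 / (1.732 × 230 × 0.93) = 436 A

436 A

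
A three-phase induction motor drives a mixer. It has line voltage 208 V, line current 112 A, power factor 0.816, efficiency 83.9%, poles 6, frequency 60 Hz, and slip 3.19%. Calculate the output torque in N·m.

P_in = √3·V·I·cosφ = 1.732 × 208 × 112 × 0.816 = 32925 W
P_out = η·P_in = 0.839 × 32925 = 27624 W
n_s = 120×60/6 = 1200 rpm; n = 1200×(1−0.0319) = 1162 rpm
ω = 2π×1162/60 = 121.7 rad/s
τ = P_out/ω = 27624/121.7 = 227 N·m

227 N·m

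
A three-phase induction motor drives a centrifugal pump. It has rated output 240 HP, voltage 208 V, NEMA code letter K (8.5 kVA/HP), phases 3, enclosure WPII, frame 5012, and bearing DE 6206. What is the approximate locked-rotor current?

5660 A

S_LR = 8.5 × 240 = 2040 kVA
I_LR = S_LR/(√3·V_L) = 2040000/(1.732×208) = 5660 A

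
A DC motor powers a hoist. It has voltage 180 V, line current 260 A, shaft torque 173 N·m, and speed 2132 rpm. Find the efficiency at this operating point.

82.5 %

ω = 2π × 2132/60 = 223.3 rad/s; P_out = τω = 173 × 223.3 = 38631 W
P_in = V·I = 180 × 260 = 46800 W
η = P_out / P_in = 38631 / 46800 = 0.825 = 82.5%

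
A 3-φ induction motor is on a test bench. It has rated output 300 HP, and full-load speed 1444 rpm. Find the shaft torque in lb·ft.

1090 lb·ft

P_out = 300 × 746 = 223800 W
ω = 2π × 1444/60 = 151.2 rad/s
τ = P_out/ω = 223800/151.2 = 1480 N·m
In lb·ft: 1480/1.356 = 1090 lb·ft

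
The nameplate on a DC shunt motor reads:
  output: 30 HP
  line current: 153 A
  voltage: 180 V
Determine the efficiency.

P_out = 30 × 746 = 22380 W
P_in = V·I = 180 × 153 = 27540 W
η = P_out / P_in = 22380 / 27540 = 0.813 = 81.3%

81.3 %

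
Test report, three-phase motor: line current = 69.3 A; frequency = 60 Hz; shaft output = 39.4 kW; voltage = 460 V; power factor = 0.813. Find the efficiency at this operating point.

P_out = 39.4 kW = 39400 W
P_in = √3·V_L·I_L·cosφ = 1.732 × 460 × 69.3 × 0.813 = 44888 W
η = P_out / P_in = 39400 / 44888 = 0.878 = 87.8%

87.8 %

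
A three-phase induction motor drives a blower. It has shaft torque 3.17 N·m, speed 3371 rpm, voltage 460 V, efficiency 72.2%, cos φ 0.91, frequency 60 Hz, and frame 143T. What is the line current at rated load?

ω = 2π×3371/60 = 353 rad/s; P_out = τω = 3.17 × 353 = 1119 W
P_in = P_out / η = 1119 / 0.722 = 1550 W
I_L = P_in / (√3·V_L·cosφ) = 1550 / (1.732 × 460 × 0.91) = 2.14 A

2.14 A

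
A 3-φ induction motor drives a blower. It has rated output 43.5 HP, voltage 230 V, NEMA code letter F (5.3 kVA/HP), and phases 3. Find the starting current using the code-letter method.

S_LR = 5.3 × 43.5 = 230.55 kVA
I_LR = S_LR/(√3·V_L) = 230550/(1.732×230) = 579 A

579 A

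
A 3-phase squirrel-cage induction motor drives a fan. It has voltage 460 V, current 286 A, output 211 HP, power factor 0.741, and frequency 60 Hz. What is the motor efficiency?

93.2 %

P_out = 211 × 746 = 157406 W
P_in = √3·V_L·I_L·cosφ = 1.732 × 460 × 286 × 0.741 = 168846 W
η = P_out / P_in = 157406 / 168846 = 0.932 = 93.2%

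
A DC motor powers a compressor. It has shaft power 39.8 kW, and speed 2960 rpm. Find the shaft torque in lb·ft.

94.7 lb·ft

ω = 2π × 2960/60 = 310 rad/s
τ = P/ω = 39800/310 = 128.4 N·m
In lb·ft: 128.4/1.356 = 94.7 lb·ft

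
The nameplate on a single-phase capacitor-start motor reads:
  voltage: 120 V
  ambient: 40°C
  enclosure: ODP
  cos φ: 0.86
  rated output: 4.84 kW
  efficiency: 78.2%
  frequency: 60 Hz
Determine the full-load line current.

P_out = 4.84 kW = 4840 W
P_in = P_out / η = 4840 / 0.782 = 6189 W
I = P_in / (V·cosφ) = 6189 / (120 × 0.86) = 60 A

60 A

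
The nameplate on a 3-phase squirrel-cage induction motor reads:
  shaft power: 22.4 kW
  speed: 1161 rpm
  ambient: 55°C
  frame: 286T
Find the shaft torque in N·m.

184 N·m

ω = 2π × 1161/60 = 121.6 rad/s
τ = P/ω = 22400/121.6 = 184 N·m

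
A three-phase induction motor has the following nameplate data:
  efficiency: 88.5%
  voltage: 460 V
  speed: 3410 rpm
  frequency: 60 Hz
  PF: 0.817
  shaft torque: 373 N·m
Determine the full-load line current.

231 A

ω = 2π×3410/60 = 357.1 rad/s; P_out = τω = 373 × 357.1 = 133198 W
P_in = P_out / η = 133198 / 0.885 = 150506 W
I_L = P_in / (√3·V_L·cosφ) = 150506 / (1.732 × 460 × 0.817) = 231 A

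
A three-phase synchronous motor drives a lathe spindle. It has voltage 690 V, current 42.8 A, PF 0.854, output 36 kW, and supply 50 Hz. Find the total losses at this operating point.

7.68 kW

P_in = √3·V·I·cosφ = 1.732×690×42.8×0.854 = 43682 W
P_out = 36000 W
Losses = P_in − P_out = 43682 − 36000 = 7682 W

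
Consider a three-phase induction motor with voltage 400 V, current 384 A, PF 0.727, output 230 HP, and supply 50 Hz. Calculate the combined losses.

21800 W

P_in = √3·V·I·cosφ = 1.732×400×384×0.727 = 193408 W
P_out = 230×746 = 171580 W
Losses = P_in − P_out = 193408 − 171580 = 21828 W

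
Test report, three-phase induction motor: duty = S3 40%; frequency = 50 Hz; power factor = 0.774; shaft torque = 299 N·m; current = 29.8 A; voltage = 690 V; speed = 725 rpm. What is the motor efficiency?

ω = 2π × 725/60 = 75.92 rad/s; P_out = τω = 299 × 75.92 = 22700 W
P_in = √3·V_L·I_L·cosφ = 1.732 × 690 × 29.8 × 0.774 = 27565 W
η = P_out / P_in = 22700 / 27565 = 0.824 = 82.4%

82.4 %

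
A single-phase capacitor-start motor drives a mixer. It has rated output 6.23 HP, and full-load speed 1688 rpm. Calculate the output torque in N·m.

26.3 N·m

P_out = 6.23 × 746 = 4648 W
ω = 2π × 1688/60 = 176.8 rad/s
τ = P_out/ω = 4648/176.8 = 26.3 N·m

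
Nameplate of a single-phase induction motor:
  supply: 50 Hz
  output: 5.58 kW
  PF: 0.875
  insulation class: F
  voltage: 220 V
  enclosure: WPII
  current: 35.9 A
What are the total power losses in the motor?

1.33 kW

P_in = V·I·cosφ = 220×35.9×0.875 = 6911 W
P_out = 5580 W
Losses = P_in − P_out = 6911 − 5580 = 1331 W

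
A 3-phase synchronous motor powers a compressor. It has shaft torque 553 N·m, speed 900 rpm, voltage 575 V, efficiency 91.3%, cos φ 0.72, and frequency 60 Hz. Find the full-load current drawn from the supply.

79.6 A

ω = 2π×900/60 = 94.25 rad/s; P_out = τω = 553 × 94.25 = 52120 W
P_in = P_out / η = 52120 / 0.913 = 57087 W
I_L = P_in / (√3·V_L·cosφ) = 57087 / (1.732 × 575 × 0.72) = 79.6 A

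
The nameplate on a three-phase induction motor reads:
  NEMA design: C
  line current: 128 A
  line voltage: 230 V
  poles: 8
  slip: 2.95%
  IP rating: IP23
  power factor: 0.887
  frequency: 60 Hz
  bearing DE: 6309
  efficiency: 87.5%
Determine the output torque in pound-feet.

319 lb·ft

P_in = √3·V·I·cosφ = 1.732 × 230 × 128 × 0.887 = 45228 W
P_out = η·P_in = 0.875 × 45228 = 39575 W
n_s = 120×60/8 = 900 rpm; n = 900×(1−0.0295) = 873 rpm
ω = 2π×873/60 = 91.42 rad/s
τ = P_out/ω = 39575/91.42 = 432.9 N·m
In lb·ft: 432.9/1.356 = 319 lb·ft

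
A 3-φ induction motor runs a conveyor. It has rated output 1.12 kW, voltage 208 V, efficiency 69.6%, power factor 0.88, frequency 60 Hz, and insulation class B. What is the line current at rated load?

P_out = 1.12 kW = 1120 W
P_in = P_out / η = 1120 / 0.696 = 1609 W
I_L = P_in / (√3·V_L·cosφ) = 1609 / (1.732 × 208 × 0.88) = 5.08 A

5.08 A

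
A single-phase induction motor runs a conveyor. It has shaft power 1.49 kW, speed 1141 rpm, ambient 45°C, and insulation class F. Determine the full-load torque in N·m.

ω = 2π × 1141/60 = 119.5 rad/s
τ = P/ω = 1490/119.5 = 12.5 N·m

12.5 N·m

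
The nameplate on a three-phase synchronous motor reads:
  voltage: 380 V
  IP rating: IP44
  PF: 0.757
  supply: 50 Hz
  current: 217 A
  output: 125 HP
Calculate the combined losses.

14.9 kW

P_in = √3·V·I·cosφ = 1.732×380×217×0.757 = 108115 W
P_out = 125×746 = 93250 W
Losses = P_in − P_out = 108115 − 93250 = 14865 W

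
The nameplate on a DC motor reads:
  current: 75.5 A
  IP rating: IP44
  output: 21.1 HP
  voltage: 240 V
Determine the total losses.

P_in = V·I = 240×75.5 = 18120 W
P_out = 21.1×746 = 15741 W
Losses = P_in − P_out = 18120 − 15741 = 2379 W

2.38 kW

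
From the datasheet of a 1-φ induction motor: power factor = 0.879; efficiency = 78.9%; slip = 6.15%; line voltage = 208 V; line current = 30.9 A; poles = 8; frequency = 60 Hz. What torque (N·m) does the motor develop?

P_in = V·I·cosφ = 208 × 30.9 × 0.879 = 5650 W
P_out = η·P_in = 0.789 × 5650 = 4458 W
n_s = 120×60/8 = 900 rpm; n = 900×(1−0.0615) = 845 rpm
ω = 2π×845/60 = 88.49 rad/s
τ = P_out/ω = 4458/88.49 = 50.4 N·m

50.4 N·m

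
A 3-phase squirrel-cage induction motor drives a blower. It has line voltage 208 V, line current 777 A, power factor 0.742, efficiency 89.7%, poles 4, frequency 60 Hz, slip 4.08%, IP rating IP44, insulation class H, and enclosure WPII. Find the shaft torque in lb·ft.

P_in = √3·V·I·cosφ = 1.732 × 208 × 777 × 0.742 = 207700 W
P_out = η·P_in = 0.897 × 207700 = 186307 W
n_s = 120×60/4 = 1800 rpm; n = 1800×(1−0.0408) = 1727 rpm
ω = 2π×1727/60 = 180.9 rad/s
τ = P_out/ω = 186307/180.9 = 1030 N·m
In lb·ft: 1030/1.356 = 760 lb·ft

760 lb·ft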